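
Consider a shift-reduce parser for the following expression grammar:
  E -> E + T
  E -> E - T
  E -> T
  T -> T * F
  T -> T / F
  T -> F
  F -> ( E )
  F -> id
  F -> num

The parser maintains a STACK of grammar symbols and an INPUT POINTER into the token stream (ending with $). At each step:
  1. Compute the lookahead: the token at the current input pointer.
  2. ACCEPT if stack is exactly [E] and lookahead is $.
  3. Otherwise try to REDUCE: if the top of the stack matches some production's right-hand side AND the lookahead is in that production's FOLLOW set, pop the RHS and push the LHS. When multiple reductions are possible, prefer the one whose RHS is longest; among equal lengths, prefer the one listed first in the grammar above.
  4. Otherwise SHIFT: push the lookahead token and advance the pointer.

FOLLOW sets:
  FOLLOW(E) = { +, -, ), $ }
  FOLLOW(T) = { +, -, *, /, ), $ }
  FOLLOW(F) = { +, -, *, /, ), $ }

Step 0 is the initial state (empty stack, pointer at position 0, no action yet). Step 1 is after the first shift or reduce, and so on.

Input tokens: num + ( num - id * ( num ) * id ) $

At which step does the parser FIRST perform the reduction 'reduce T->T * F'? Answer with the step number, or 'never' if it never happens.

Answer: 23

Derivation:
Step 1: shift num. Stack=[num] ptr=1 lookahead=+ remaining=[+ ( num - id * ( num ) * id ) $]
Step 2: reduce F->num. Stack=[F] ptr=1 lookahead=+ remaining=[+ ( num - id * ( num ) * id ) $]
Step 3: reduce T->F. Stack=[T] ptr=1 lookahead=+ remaining=[+ ( num - id * ( num ) * id ) $]
Step 4: reduce E->T. Stack=[E] ptr=1 lookahead=+ remaining=[+ ( num - id * ( num ) * id ) $]
Step 5: shift +. Stack=[E +] ptr=2 lookahead=( remaining=[( num - id * ( num ) * id ) $]
Step 6: shift (. Stack=[E + (] ptr=3 lookahead=num remaining=[num - id * ( num ) * id ) $]
Step 7: shift num. Stack=[E + ( num] ptr=4 lookahead=- remaining=[- id * ( num ) * id ) $]
Step 8: reduce F->num. Stack=[E + ( F] ptr=4 lookahead=- remaining=[- id * ( num ) * id ) $]
Step 9: reduce T->F. Stack=[E + ( T] ptr=4 lookahead=- remaining=[- id * ( num ) * id ) $]
Step 10: reduce E->T. Stack=[E + ( E] ptr=4 lookahead=- remaining=[- id * ( num ) * id ) $]
Step 11: shift -. Stack=[E + ( E -] ptr=5 lookahead=id remaining=[id * ( num ) * id ) $]
Step 12: shift id. Stack=[E + ( E - id] ptr=6 lookahead=* remaining=[* ( num ) * id ) $]
Step 13: reduce F->id. Stack=[E + ( E - F] ptr=6 lookahead=* remaining=[* ( num ) * id ) $]
Step 14: reduce T->F. Stack=[E + ( E - T] ptr=6 lookahead=* remaining=[* ( num ) * id ) $]
Step 15: shift *. Stack=[E + ( E - T *] ptr=7 lookahead=( remaining=[( num ) * id ) $]
Step 16: shift (. Stack=[E + ( E - T * (] ptr=8 lookahead=num remaining=[num ) * id ) $]
Step 17: shift num. Stack=[E + ( E - T * ( num] ptr=9 lookahead=) remaining=[) * id ) $]
Step 18: reduce F->num. Stack=[E + ( E - T * ( F] ptr=9 lookahead=) remaining=[) * id ) $]
Step 19: reduce T->F. Stack=[E + ( E - T * ( T] ptr=9 lookahead=) remaining=[) * id ) $]
Step 20: reduce E->T. Stack=[E + ( E - T * ( E] ptr=9 lookahead=) remaining=[) * id ) $]
Step 21: shift ). Stack=[E + ( E - T * ( E )] ptr=10 lookahead=* remaining=[* id ) $]
Step 22: reduce F->( E ). Stack=[E + ( E - T * F] ptr=10 lookahead=* remaining=[* id ) $]
Step 23: reduce T->T * F. Stack=[E + ( E - T] ptr=10 lookahead=* remaining=[* id ) $]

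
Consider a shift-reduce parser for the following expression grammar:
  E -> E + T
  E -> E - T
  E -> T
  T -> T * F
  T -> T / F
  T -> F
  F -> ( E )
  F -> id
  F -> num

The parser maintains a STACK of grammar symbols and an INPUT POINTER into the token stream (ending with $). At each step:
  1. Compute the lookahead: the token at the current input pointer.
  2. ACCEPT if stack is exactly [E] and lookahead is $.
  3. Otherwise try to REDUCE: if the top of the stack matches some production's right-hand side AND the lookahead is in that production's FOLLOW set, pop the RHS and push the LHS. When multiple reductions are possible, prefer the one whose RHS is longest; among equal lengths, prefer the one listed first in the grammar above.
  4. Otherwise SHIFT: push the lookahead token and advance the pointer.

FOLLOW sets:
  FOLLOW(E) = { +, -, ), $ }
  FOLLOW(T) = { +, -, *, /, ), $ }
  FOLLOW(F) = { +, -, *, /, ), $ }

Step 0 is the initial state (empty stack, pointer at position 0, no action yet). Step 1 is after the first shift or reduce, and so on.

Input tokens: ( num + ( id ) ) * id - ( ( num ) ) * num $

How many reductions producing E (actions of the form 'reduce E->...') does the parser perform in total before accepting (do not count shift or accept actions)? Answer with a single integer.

Answer: 7

Derivation:
Step 1: shift (. Stack=[(] ptr=1 lookahead=num remaining=[num + ( id ) ) * id - ( ( num ) ) * num $]
Step 2: shift num. Stack=[( num] ptr=2 lookahead=+ remaining=[+ ( id ) ) * id - ( ( num ) ) * num $]
Step 3: reduce F->num. Stack=[( F] ptr=2 lookahead=+ remaining=[+ ( id ) ) * id - ( ( num ) ) * num $]
Step 4: reduce T->F. Stack=[( T] ptr=2 lookahead=+ remaining=[+ ( id ) ) * id - ( ( num ) ) * num $]
Step 5: reduce E->T. Stack=[( E] ptr=2 lookahead=+ remaining=[+ ( id ) ) * id - ( ( num ) ) * num $]
Step 6: shift +. Stack=[( E +] ptr=3 lookahead=( remaining=[( id ) ) * id - ( ( num ) ) * num $]
Step 7: shift (. Stack=[( E + (] ptr=4 lookahead=id remaining=[id ) ) * id - ( ( num ) ) * num $]
Step 8: shift id. Stack=[( E + ( id] ptr=5 lookahead=) remaining=[) ) * id - ( ( num ) ) * num $]
Step 9: reduce F->id. Stack=[( E + ( F] ptr=5 lookahead=) remaining=[) ) * id - ( ( num ) ) * num $]
Step 10: reduce T->F. Stack=[( E + ( T] ptr=5 lookahead=) remaining=[) ) * id - ( ( num ) ) * num $]
Step 11: reduce E->T. Stack=[( E + ( E] ptr=5 lookahead=) remaining=[) ) * id - ( ( num ) ) * num $]
Step 12: shift ). Stack=[( E + ( E )] ptr=6 lookahead=) remaining=[) * id - ( ( num ) ) * num $]
Step 13: reduce F->( E ). Stack=[( E + F] ptr=6 lookahead=) remaining=[) * id - ( ( num ) ) * num $]
Step 14: reduce T->F. Stack=[( E + T] ptr=6 lookahead=) remaining=[) * id - ( ( num ) ) * num $]
Step 15: reduce E->E + T. Stack=[( E] ptr=6 lookahead=) remaining=[) * id - ( ( num ) ) * num $]
Step 16: shift ). Stack=[( E )] ptr=7 lookahead=* remaining=[* id - ( ( num ) ) * num $]
Step 17: reduce F->( E ). Stack=[F] ptr=7 lookahead=* remaining=[* id - ( ( num ) ) * num $]
Step 18: reduce T->F. Stack=[T] ptr=7 lookahead=* remaining=[* id - ( ( num ) ) * num $]
Step 19: shift *. Stack=[T *] ptr=8 lookahead=id remaining=[id - ( ( num ) ) * num $]
Step 20: shift id. Stack=[T * id] ptr=9 lookahead=- remaining=[- ( ( num ) ) * num $]
Step 21: reduce F->id. Stack=[T * F] ptr=9 lookahead=- remaining=[- ( ( num ) ) * num $]
Step 22: reduce T->T * F. Stack=[T] ptr=9 lookahead=- remaining=[- ( ( num ) ) * num $]
Step 23: reduce E->T. Stack=[E] ptr=9 lookahead=- remaining=[- ( ( num ) ) * num $]
Step 24: shift -. Stack=[E -] ptr=10 lookahead=( remaining=[( ( num ) ) * num $]
Step 25: shift (. Stack=[E - (] ptr=11 lookahead=( remaining=[( num ) ) * num $]
Step 26: shift (. Stack=[E - ( (] ptr=12 lookahead=num remaining=[num ) ) * num $]
Step 27: shift num. Stack=[E - ( ( num] ptr=13 lookahead=) remaining=[) ) * num $]
Step 28: reduce F->num. Stack=[E - ( ( F] ptr=13 lookahead=) remaining=[) ) * num $]
Step 29: reduce T->F. Stack=[E - ( ( T] ptr=13 lookahead=) remaining=[) ) * num $]
Step 30: reduce E->T. Stack=[E - ( ( E] ptr=13 lookahead=) remaining=[) ) * num $]
Step 31: shift ). Stack=[E - ( ( E )] ptr=14 lookahead=) remaining=[) * num $]
Step 32: reduce F->( E ). Stack=[E - ( F] ptr=14 lookahead=) remaining=[) * num $]
Step 33: reduce T->F. Stack=[E - ( T] ptr=14 lookahead=) remaining=[) * num $]
Step 34: reduce E->T. Stack=[E - ( E] ptr=14 lookahead=) remaining=[) * num $]
Step 35: shift ). Stack=[E - ( E )] ptr=15 lookahead=* remaining=[* num $]
Step 36: reduce F->( E ). Stack=[E - F] ptr=15 lookahead=* remaining=[* num $]
Step 37: reduce T->F. Stack=[E - T] ptr=15 lookahead=* remaining=[* num $]
Step 38: shift *. Stack=[E - T *] ptr=16 lookahead=num remaining=[num $]
Step 39: shift num. Stack=[E - T * num] ptr=17 lookahead=$ remaining=[$]
Step 40: reduce F->num. Stack=[E - T * F] ptr=17 lookahead=$ remaining=[$]
Step 41: reduce T->T * F. Stack=[E - T] ptr=17 lookahead=$ remaining=[$]
Step 42: reduce E->E - T. Stack=[E] ptr=17 lookahead=$ remaining=[$]
Step 43: accept. Stack=[E] ptr=17 lookahead=$ remaining=[$]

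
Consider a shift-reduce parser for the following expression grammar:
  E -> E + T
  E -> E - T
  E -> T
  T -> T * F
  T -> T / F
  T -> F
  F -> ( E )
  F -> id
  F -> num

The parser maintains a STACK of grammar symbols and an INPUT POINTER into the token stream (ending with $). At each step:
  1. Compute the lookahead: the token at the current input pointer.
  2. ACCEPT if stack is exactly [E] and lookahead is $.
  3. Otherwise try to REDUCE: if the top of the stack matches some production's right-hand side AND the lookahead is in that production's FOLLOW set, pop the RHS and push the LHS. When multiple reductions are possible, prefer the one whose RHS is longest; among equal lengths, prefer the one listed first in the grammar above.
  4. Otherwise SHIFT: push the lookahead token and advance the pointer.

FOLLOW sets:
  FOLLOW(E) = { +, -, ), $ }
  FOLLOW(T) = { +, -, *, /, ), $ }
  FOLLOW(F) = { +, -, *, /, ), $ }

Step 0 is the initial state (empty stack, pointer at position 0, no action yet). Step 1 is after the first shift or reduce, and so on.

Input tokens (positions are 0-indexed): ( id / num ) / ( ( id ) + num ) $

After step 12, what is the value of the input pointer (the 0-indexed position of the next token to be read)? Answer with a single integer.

Answer: 5

Derivation:
Step 1: shift (. Stack=[(] ptr=1 lookahead=id remaining=[id / num ) / ( ( id ) + num ) $]
Step 2: shift id. Stack=[( id] ptr=2 lookahead=/ remaining=[/ num ) / ( ( id ) + num ) $]
Step 3: reduce F->id. Stack=[( F] ptr=2 lookahead=/ remaining=[/ num ) / ( ( id ) + num ) $]
Step 4: reduce T->F. Stack=[( T] ptr=2 lookahead=/ remaining=[/ num ) / ( ( id ) + num ) $]
Step 5: shift /. Stack=[( T /] ptr=3 lookahead=num remaining=[num ) / ( ( id ) + num ) $]
Step 6: shift num. Stack=[( T / num] ptr=4 lookahead=) remaining=[) / ( ( id ) + num ) $]
Step 7: reduce F->num. Stack=[( T / F] ptr=4 lookahead=) remaining=[) / ( ( id ) + num ) $]
Step 8: reduce T->T / F. Stack=[( T] ptr=4 lookahead=) remaining=[) / ( ( id ) + num ) $]
Step 9: reduce E->T. Stack=[( E] ptr=4 lookahead=) remaining=[) / ( ( id ) + num ) $]
Step 10: shift ). Stack=[( E )] ptr=5 lookahead=/ remaining=[/ ( ( id ) + num ) $]
Step 11: reduce F->( E ). Stack=[F] ptr=5 lookahead=/ remaining=[/ ( ( id ) + num ) $]
Step 12: reduce T->F. Stack=[T] ptr=5 lookahead=/ remaining=[/ ( ( id ) + num ) $]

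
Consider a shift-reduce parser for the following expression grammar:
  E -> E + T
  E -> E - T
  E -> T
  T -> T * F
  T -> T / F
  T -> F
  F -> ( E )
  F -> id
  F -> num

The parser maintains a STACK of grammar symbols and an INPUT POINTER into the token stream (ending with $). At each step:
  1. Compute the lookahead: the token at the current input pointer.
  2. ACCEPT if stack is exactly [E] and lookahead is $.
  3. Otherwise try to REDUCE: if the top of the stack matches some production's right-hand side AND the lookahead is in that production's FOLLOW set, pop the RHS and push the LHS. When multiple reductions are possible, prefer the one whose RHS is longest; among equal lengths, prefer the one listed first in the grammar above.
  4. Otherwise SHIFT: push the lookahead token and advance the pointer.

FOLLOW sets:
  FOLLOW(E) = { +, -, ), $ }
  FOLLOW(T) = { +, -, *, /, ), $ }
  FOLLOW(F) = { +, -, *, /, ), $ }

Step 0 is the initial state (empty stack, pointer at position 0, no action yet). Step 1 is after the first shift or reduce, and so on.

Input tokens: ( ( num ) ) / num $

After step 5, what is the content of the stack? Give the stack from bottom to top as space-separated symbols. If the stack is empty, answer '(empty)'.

Step 1: shift (. Stack=[(] ptr=1 lookahead=( remaining=[( num ) ) / num $]
Step 2: shift (. Stack=[( (] ptr=2 lookahead=num remaining=[num ) ) / num $]
Step 3: shift num. Stack=[( ( num] ptr=3 lookahead=) remaining=[) ) / num $]
Step 4: reduce F->num. Stack=[( ( F] ptr=3 lookahead=) remaining=[) ) / num $]
Step 5: reduce T->F. Stack=[( ( T] ptr=3 lookahead=) remaining=[) ) / num $]

Answer: ( ( T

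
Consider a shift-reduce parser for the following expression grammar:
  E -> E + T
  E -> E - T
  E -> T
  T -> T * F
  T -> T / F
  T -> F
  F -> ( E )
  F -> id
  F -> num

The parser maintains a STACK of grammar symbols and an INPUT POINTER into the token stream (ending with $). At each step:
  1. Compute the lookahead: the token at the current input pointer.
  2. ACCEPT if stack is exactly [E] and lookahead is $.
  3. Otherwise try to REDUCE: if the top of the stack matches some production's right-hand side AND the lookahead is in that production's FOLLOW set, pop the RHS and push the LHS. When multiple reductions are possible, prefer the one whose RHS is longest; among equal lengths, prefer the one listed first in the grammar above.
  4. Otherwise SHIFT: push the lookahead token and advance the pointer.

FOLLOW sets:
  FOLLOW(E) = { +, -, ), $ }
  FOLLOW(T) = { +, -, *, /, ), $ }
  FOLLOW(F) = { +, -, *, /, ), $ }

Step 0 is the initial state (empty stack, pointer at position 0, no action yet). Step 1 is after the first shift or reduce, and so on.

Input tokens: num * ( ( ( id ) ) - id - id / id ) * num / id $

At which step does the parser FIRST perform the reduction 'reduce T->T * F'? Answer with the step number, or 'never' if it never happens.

Answer: 36

Derivation:
Step 1: shift num. Stack=[num] ptr=1 lookahead=* remaining=[* ( ( ( id ) ) - id - id / id ) * num / id $]
Step 2: reduce F->num. Stack=[F] ptr=1 lookahead=* remaining=[* ( ( ( id ) ) - id - id / id ) * num / id $]
Step 3: reduce T->F. Stack=[T] ptr=1 lookahead=* remaining=[* ( ( ( id ) ) - id - id / id ) * num / id $]
Step 4: shift *. Stack=[T *] ptr=2 lookahead=( remaining=[( ( ( id ) ) - id - id / id ) * num / id $]
Step 5: shift (. Stack=[T * (] ptr=3 lookahead=( remaining=[( ( id ) ) - id - id / id ) * num / id $]
Step 6: shift (. Stack=[T * ( (] ptr=4 lookahead=( remaining=[( id ) ) - id - id / id ) * num / id $]
Step 7: shift (. Stack=[T * ( ( (] ptr=5 lookahead=id remaining=[id ) ) - id - id / id ) * num / id $]
Step 8: shift id. Stack=[T * ( ( ( id] ptr=6 lookahead=) remaining=[) ) - id - id / id ) * num / id $]
Step 9: reduce F->id. Stack=[T * ( ( ( F] ptr=6 lookahead=) remaining=[) ) - id - id / id ) * num / id $]
Step 10: reduce T->F. Stack=[T * ( ( ( T] ptr=6 lookahead=) remaining=[) ) - id - id / id ) * num / id $]
Step 11: reduce E->T. Stack=[T * ( ( ( E] ptr=6 lookahead=) remaining=[) ) - id - id / id ) * num / id $]
Step 12: shift ). Stack=[T * ( ( ( E )] ptr=7 lookahead=) remaining=[) - id - id / id ) * num / id $]
Step 13: reduce F->( E ). Stack=[T * ( ( F] ptr=7 lookahead=) remaining=[) - id - id / id ) * num / id $]
Step 14: reduce T->F. Stack=[T * ( ( T] ptr=7 lookahead=) remaining=[) - id - id / id ) * num / id $]
Step 15: reduce E->T. Stack=[T * ( ( E] ptr=7 lookahead=) remaining=[) - id - id / id ) * num / id $]
Step 16: shift ). Stack=[T * ( ( E )] ptr=8 lookahead=- remaining=[- id - id / id ) * num / id $]
Step 17: reduce F->( E ). Stack=[T * ( F] ptr=8 lookahead=- remaining=[- id - id / id ) * num / id $]
Step 18: reduce T->F. Stack=[T * ( T] ptr=8 lookahead=- remaining=[- id - id / id ) * num / id $]
Step 19: reduce E->T. Stack=[T * ( E] ptr=8 lookahead=- remaining=[- id - id / id ) * num / id $]
Step 20: shift -. Stack=[T * ( E -] ptr=9 lookahead=id remaining=[id - id / id ) * num / id $]
Step 21: shift id. Stack=[T * ( E - id] ptr=10 lookahead=- remaining=[- id / id ) * num / id $]
Step 22: reduce F->id. Stack=[T * ( E - F] ptr=10 lookahead=- remaining=[- id / id ) * num / id $]
Step 23: reduce T->F. Stack=[T * ( E - T] ptr=10 lookahead=- remaining=[- id / id ) * num / id $]
Step 24: reduce E->E - T. Stack=[T * ( E] ptr=10 lookahead=- remaining=[- id / id ) * num / id $]
Step 25: shift -. Stack=[T * ( E -] ptr=11 lookahead=id remaining=[id / id ) * num / id $]
Step 26: shift id. Stack=[T * ( E - id] ptr=12 lookahead=/ remaining=[/ id ) * num / id $]
Step 27: reduce F->id. Stack=[T * ( E - F] ptr=12 lookahead=/ remaining=[/ id ) * num / id $]
Step 28: reduce T->F. Stack=[T * ( E - T] ptr=12 lookahead=/ remaining=[/ id ) * num / id $]
Step 29: shift /. Stack=[T * ( E - T /] ptr=13 lookahead=id remaining=[id ) * num / id $]
Step 30: shift id. Stack=[T * ( E - T / id] ptr=14 lookahead=) remaining=[) * num / id $]
Step 31: reduce F->id. Stack=[T * ( E - T / F] ptr=14 lookahead=) remaining=[) * num / id $]
Step 32: reduce T->T / F. Stack=[T * ( E - T] ptr=14 lookahead=) remaining=[) * num / id $]
Step 33: reduce E->E - T. Stack=[T * ( E] ptr=14 lookahead=) remaining=[) * num / id $]
Step 34: shift ). Stack=[T * ( E )] ptr=15 lookahead=* remaining=[* num / id $]
Step 35: reduce F->( E ). Stack=[T * F] ptr=15 lookahead=* remaining=[* num / id $]
Step 36: reduce T->T * F. Stack=[T] ptr=15 lookahead=* remaining=[* num / id $]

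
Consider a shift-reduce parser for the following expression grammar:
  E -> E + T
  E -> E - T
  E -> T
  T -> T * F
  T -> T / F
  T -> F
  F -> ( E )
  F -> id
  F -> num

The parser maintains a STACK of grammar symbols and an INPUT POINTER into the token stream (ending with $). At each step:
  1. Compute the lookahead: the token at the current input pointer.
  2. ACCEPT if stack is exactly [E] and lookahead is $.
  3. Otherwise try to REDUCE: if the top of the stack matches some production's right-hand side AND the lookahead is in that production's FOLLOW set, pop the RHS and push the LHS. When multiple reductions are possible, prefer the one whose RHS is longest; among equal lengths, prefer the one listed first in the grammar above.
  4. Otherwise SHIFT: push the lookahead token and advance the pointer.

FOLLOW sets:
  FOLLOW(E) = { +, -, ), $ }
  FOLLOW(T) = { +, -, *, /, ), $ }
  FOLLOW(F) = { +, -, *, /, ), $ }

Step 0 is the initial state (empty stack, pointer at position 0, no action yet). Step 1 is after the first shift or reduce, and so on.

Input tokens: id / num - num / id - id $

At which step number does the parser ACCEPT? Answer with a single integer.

Answer: 23

Derivation:
Step 1: shift id. Stack=[id] ptr=1 lookahead=/ remaining=[/ num - num / id - id $]
Step 2: reduce F->id. Stack=[F] ptr=1 lookahead=/ remaining=[/ num - num / id - id $]
Step 3: reduce T->F. Stack=[T] ptr=1 lookahead=/ remaining=[/ num - num / id - id $]
Step 4: shift /. Stack=[T /] ptr=2 lookahead=num remaining=[num - num / id - id $]
Step 5: shift num. Stack=[T / num] ptr=3 lookahead=- remaining=[- num / id - id $]
Step 6: reduce F->num. Stack=[T / F] ptr=3 lookahead=- remaining=[- num / id - id $]
Step 7: reduce T->T / F. Stack=[T] ptr=3 lookahead=- remaining=[- num / id - id $]
Step 8: reduce E->T. Stack=[E] ptr=3 lookahead=- remaining=[- num / id - id $]
Step 9: shift -. Stack=[E -] ptr=4 lookahead=num remaining=[num / id - id $]
Step 10: shift num. Stack=[E - num] ptr=5 lookahead=/ remaining=[/ id - id $]
Step 11: reduce F->num. Stack=[E - F] ptr=5 lookahead=/ remaining=[/ id - id $]
Step 12: reduce T->F. Stack=[E - T] ptr=5 lookahead=/ remaining=[/ id - id $]
Step 13: shift /. Stack=[E - T /] ptr=6 lookahead=id remaining=[id - id $]
Step 14: shift id. Stack=[E - T / id] ptr=7 lookahead=- remaining=[- id $]
Step 15: reduce F->id. Stack=[E - T / F] ptr=7 lookahead=- remaining=[- id $]
Step 16: reduce T->T / F. Stack=[E - T] ptr=7 lookahead=- remaining=[- id $]
Step 17: reduce E->E - T. Stack=[E] ptr=7 lookahead=- remaining=[- id $]
Step 18: shift -. Stack=[E -] ptr=8 lookahead=id remaining=[id $]
Step 19: shift id. Stack=[E - id] ptr=9 lookahead=$ remaining=[$]
Step 20: reduce F->id. Stack=[E - F] ptr=9 lookahead=$ remaining=[$]
Step 21: reduce T->F. Stack=[E - T] ptr=9 lookahead=$ remaining=[$]
Step 22: reduce E->E - T. Stack=[E] ptr=9 lookahead=$ remaining=[$]
Step 23: accept. Stack=[E] ptr=9 lookahead=$ remaining=[$]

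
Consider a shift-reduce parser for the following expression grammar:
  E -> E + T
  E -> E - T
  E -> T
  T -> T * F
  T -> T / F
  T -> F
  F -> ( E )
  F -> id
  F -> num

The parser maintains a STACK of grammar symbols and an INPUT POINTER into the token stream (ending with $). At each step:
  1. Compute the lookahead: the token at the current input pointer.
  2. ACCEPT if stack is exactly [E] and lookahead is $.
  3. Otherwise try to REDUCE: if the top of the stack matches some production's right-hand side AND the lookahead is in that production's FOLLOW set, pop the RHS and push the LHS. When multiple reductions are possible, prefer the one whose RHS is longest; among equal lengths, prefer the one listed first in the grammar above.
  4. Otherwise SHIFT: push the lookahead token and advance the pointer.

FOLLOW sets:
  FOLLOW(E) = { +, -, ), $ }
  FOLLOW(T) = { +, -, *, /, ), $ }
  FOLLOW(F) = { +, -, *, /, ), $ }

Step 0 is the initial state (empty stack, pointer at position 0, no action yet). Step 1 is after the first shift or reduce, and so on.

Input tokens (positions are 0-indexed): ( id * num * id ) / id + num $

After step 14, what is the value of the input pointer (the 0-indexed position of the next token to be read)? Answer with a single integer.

Step 1: shift (. Stack=[(] ptr=1 lookahead=id remaining=[id * num * id ) / id + num $]
Step 2: shift id. Stack=[( id] ptr=2 lookahead=* remaining=[* num * id ) / id + num $]
Step 3: reduce F->id. Stack=[( F] ptr=2 lookahead=* remaining=[* num * id ) / id + num $]
Step 4: reduce T->F. Stack=[( T] ptr=2 lookahead=* remaining=[* num * id ) / id + num $]
Step 5: shift *. Stack=[( T *] ptr=3 lookahead=num remaining=[num * id ) / id + num $]
Step 6: shift num. Stack=[( T * num] ptr=4 lookahead=* remaining=[* id ) / id + num $]
Step 7: reduce F->num. Stack=[( T * F] ptr=4 lookahead=* remaining=[* id ) / id + num $]
Step 8: reduce T->T * F. Stack=[( T] ptr=4 lookahead=* remaining=[* id ) / id + num $]
Step 9: shift *. Stack=[( T *] ptr=5 lookahead=id remaining=[id ) / id + num $]
Step 10: shift id. Stack=[( T * id] ptr=6 lookahead=) remaining=[) / id + num $]
Step 11: reduce F->id. Stack=[( T * F] ptr=6 lookahead=) remaining=[) / id + num $]
Step 12: reduce T->T * F. Stack=[( T] ptr=6 lookahead=) remaining=[) / id + num $]
Step 13: reduce E->T. Stack=[( E] ptr=6 lookahead=) remaining=[) / id + num $]
Step 14: shift ). Stack=[( E )] ptr=7 lookahead=/ remaining=[/ id + num $]

Answer: 7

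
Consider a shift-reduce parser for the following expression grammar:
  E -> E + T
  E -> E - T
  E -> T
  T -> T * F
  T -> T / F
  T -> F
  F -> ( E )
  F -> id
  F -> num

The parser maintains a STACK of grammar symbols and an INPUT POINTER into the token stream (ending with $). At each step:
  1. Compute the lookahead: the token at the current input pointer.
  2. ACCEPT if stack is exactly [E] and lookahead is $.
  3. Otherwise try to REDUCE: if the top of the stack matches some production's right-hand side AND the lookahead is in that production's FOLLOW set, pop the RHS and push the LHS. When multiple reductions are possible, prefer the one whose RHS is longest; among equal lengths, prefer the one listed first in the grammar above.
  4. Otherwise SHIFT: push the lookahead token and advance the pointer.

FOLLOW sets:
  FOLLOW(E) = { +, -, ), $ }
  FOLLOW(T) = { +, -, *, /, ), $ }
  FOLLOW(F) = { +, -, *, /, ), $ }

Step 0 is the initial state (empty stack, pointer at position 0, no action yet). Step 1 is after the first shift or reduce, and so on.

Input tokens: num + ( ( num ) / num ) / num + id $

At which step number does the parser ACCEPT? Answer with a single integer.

Step 1: shift num. Stack=[num] ptr=1 lookahead=+ remaining=[+ ( ( num ) / num ) / num + id $]
Step 2: reduce F->num. Stack=[F] ptr=1 lookahead=+ remaining=[+ ( ( num ) / num ) / num + id $]
Step 3: reduce T->F. Stack=[T] ptr=1 lookahead=+ remaining=[+ ( ( num ) / num ) / num + id $]
Step 4: reduce E->T. Stack=[E] ptr=1 lookahead=+ remaining=[+ ( ( num ) / num ) / num + id $]
Step 5: shift +. Stack=[E +] ptr=2 lookahead=( remaining=[( ( num ) / num ) / num + id $]
Step 6: shift (. Stack=[E + (] ptr=3 lookahead=( remaining=[( num ) / num ) / num + id $]
Step 7: shift (. Stack=[E + ( (] ptr=4 lookahead=num remaining=[num ) / num ) / num + id $]
Step 8: shift num. Stack=[E + ( ( num] ptr=5 lookahead=) remaining=[) / num ) / num + id $]
Step 9: reduce F->num. Stack=[E + ( ( F] ptr=5 lookahead=) remaining=[) / num ) / num + id $]
Step 10: reduce T->F. Stack=[E + ( ( T] ptr=5 lookahead=) remaining=[) / num ) / num + id $]
Step 11: reduce E->T. Stack=[E + ( ( E] ptr=5 lookahead=) remaining=[) / num ) / num + id $]
Step 12: shift ). Stack=[E + ( ( E )] ptr=6 lookahead=/ remaining=[/ num ) / num + id $]
Step 13: reduce F->( E ). Stack=[E + ( F] ptr=6 lookahead=/ remaining=[/ num ) / num + id $]
Step 14: reduce T->F. Stack=[E + ( T] ptr=6 lookahead=/ remaining=[/ num ) / num + id $]
Step 15: shift /. Stack=[E + ( T /] ptr=7 lookahead=num remaining=[num ) / num + id $]
Step 16: shift num. Stack=[E + ( T / num] ptr=8 lookahead=) remaining=[) / num + id $]
Step 17: reduce F->num. Stack=[E + ( T / F] ptr=8 lookahead=) remaining=[) / num + id $]
Step 18: reduce T->T / F. Stack=[E + ( T] ptr=8 lookahead=) remaining=[) / num + id $]
Step 19: reduce E->T. Stack=[E + ( E] ptr=8 lookahead=) remaining=[) / num + id $]
Step 20: shift ). Stack=[E + ( E )] ptr=9 lookahead=/ remaining=[/ num + id $]
Step 21: reduce F->( E ). Stack=[E + F] ptr=9 lookahead=/ remaining=[/ num + id $]
Step 22: reduce T->F. Stack=[E + T] ptr=9 lookahead=/ remaining=[/ num + id $]
Step 23: shift /. Stack=[E + T /] ptr=10 lookahead=num remaining=[num + id $]
Step 24: shift num. Stack=[E + T / num] ptr=11 lookahead=+ remaining=[+ id $]
Step 25: reduce F->num. Stack=[E + T / F] ptr=11 lookahead=+ remaining=[+ id $]
Step 26: reduce T->T / F. Stack=[E + T] ptr=11 lookahead=+ remaining=[+ id $]
Step 27: reduce E->E + T. Stack=[E] ptr=11 lookahead=+ remaining=[+ id $]
Step 28: shift +. Stack=[E +] ptr=12 lookahead=id remaining=[id $]
Step 29: shift id. Stack=[E + id] ptr=13 lookahead=$ remaining=[$]
Step 30: reduce F->id. Stack=[E + F] ptr=13 lookahead=$ remaining=[$]
Step 31: reduce T->F. Stack=[E + T] ptr=13 lookahead=$ remaining=[$]
Step 32: reduce E->E + T. Stack=[E] ptr=13 lookahead=$ remaining=[$]
Step 33: accept. Stack=[E] ptr=13 lookahead=$ remaining=[$]

Answer: 33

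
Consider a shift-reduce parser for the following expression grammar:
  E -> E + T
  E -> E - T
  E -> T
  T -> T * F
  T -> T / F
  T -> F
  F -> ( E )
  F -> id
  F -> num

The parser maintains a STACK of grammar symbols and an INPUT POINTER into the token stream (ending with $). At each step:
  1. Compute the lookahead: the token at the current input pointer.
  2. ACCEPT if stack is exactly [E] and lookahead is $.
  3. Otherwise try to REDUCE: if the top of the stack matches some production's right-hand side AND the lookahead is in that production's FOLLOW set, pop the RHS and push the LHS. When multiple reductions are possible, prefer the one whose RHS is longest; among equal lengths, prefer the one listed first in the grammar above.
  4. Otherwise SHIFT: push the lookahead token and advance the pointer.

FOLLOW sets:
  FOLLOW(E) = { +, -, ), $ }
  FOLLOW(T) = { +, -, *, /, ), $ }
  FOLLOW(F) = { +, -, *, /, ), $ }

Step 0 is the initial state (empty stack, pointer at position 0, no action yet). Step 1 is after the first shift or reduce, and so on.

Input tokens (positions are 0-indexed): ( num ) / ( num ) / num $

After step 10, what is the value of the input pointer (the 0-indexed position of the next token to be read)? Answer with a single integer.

Answer: 5

Derivation:
Step 1: shift (. Stack=[(] ptr=1 lookahead=num remaining=[num ) / ( num ) / num $]
Step 2: shift num. Stack=[( num] ptr=2 lookahead=) remaining=[) / ( num ) / num $]
Step 3: reduce F->num. Stack=[( F] ptr=2 lookahead=) remaining=[) / ( num ) / num $]
Step 4: reduce T->F. Stack=[( T] ptr=2 lookahead=) remaining=[) / ( num ) / num $]
Step 5: reduce E->T. Stack=[( E] ptr=2 lookahead=) remaining=[) / ( num ) / num $]
Step 6: shift ). Stack=[( E )] ptr=3 lookahead=/ remaining=[/ ( num ) / num $]
Step 7: reduce F->( E ). Stack=[F] ptr=3 lookahead=/ remaining=[/ ( num ) / num $]
Step 8: reduce T->F. Stack=[T] ptr=3 lookahead=/ remaining=[/ ( num ) / num $]
Step 9: shift /. Stack=[T /] ptr=4 lookahead=( remaining=[( num ) / num $]
Step 10: shift (. Stack=[T / (] ptr=5 lookahead=num remaining=[num ) / num $]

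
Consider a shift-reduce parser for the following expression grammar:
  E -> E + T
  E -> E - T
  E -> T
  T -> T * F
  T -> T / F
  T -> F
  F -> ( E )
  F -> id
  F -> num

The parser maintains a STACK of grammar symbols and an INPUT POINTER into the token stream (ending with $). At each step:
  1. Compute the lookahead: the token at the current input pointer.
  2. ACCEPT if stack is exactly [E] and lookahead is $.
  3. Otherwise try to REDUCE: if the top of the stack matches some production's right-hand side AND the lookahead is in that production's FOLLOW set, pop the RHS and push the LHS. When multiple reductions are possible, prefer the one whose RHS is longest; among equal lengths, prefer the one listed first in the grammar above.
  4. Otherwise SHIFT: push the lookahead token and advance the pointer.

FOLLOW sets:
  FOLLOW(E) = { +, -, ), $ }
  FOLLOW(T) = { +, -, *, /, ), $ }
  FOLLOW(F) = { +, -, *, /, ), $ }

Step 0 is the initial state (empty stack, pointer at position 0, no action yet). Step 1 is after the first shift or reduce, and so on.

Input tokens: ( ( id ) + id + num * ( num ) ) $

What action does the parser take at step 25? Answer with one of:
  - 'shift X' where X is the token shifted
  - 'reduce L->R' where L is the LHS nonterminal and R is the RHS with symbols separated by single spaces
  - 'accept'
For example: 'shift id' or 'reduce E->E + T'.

Step 1: shift (. Stack=[(] ptr=1 lookahead=( remaining=[( id ) + id + num * ( num ) ) $]
Step 2: shift (. Stack=[( (] ptr=2 lookahead=id remaining=[id ) + id + num * ( num ) ) $]
Step 3: shift id. Stack=[( ( id] ptr=3 lookahead=) remaining=[) + id + num * ( num ) ) $]
Step 4: reduce F->id. Stack=[( ( F] ptr=3 lookahead=) remaining=[) + id + num * ( num ) ) $]
Step 5: reduce T->F. Stack=[( ( T] ptr=3 lookahead=) remaining=[) + id + num * ( num ) ) $]
Step 6: reduce E->T. Stack=[( ( E] ptr=3 lookahead=) remaining=[) + id + num * ( num ) ) $]
Step 7: shift ). Stack=[( ( E )] ptr=4 lookahead=+ remaining=[+ id + num * ( num ) ) $]
Step 8: reduce F->( E ). Stack=[( F] ptr=4 lookahead=+ remaining=[+ id + num * ( num ) ) $]
Step 9: reduce T->F. Stack=[( T] ptr=4 lookahead=+ remaining=[+ id + num * ( num ) ) $]
Step 10: reduce E->T. Stack=[( E] ptr=4 lookahead=+ remaining=[+ id + num * ( num ) ) $]
Step 11: shift +. Stack=[( E +] ptr=5 lookahead=id remaining=[id + num * ( num ) ) $]
Step 12: shift id. Stack=[( E + id] ptr=6 lookahead=+ remaining=[+ num * ( num ) ) $]
Step 13: reduce F->id. Stack=[( E + F] ptr=6 lookahead=+ remaining=[+ num * ( num ) ) $]
Step 14: reduce T->F. Stack=[( E + T] ptr=6 lookahead=+ remaining=[+ num * ( num ) ) $]
Step 15: reduce E->E + T. Stack=[( E] ptr=6 lookahead=+ remaining=[+ num * ( num ) ) $]
Step 16: shift +. Stack=[( E +] ptr=7 lookahead=num remaining=[num * ( num ) ) $]
Step 17: shift num. Stack=[( E + num] ptr=8 lookahead=* remaining=[* ( num ) ) $]
Step 18: reduce F->num. Stack=[( E + F] ptr=8 lookahead=* remaining=[* ( num ) ) $]
Step 19: reduce T->F. Stack=[( E + T] ptr=8 lookahead=* remaining=[* ( num ) ) $]
Step 20: shift *. Stack=[( E + T *] ptr=9 lookahead=( remaining=[( num ) ) $]
Step 21: shift (. Stack=[( E + T * (] ptr=10 lookahead=num remaining=[num ) ) $]
Step 22: shift num. Stack=[( E + T * ( num] ptr=11 lookahead=) remaining=[) ) $]
Step 23: reduce F->num. Stack=[( E + T * ( F] ptr=11 lookahead=) remaining=[) ) $]
Step 24: reduce T->F. Stack=[( E + T * ( T] ptr=11 lookahead=) remaining=[) ) $]
Step 25: reduce E->T. Stack=[( E + T * ( E] ptr=11 lookahead=) remaining=[) ) $]

Answer: reduce E->T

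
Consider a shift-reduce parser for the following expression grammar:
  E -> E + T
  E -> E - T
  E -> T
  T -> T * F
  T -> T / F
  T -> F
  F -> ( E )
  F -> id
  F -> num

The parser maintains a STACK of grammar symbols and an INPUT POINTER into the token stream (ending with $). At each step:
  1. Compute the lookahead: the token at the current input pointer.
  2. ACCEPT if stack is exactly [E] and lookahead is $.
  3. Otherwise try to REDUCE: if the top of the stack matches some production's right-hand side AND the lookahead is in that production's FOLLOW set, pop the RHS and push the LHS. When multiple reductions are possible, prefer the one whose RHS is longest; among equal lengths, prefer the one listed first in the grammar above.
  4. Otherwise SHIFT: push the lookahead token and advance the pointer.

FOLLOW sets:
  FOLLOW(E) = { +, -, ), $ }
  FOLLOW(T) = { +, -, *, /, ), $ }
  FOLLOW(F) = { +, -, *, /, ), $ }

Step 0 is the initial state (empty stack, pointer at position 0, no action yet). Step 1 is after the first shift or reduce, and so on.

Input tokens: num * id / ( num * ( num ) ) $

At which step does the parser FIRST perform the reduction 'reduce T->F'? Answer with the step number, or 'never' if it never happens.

Step 1: shift num. Stack=[num] ptr=1 lookahead=* remaining=[* id / ( num * ( num ) ) $]
Step 2: reduce F->num. Stack=[F] ptr=1 lookahead=* remaining=[* id / ( num * ( num ) ) $]
Step 3: reduce T->F. Stack=[T] ptr=1 lookahead=* remaining=[* id / ( num * ( num ) ) $]

Answer: 3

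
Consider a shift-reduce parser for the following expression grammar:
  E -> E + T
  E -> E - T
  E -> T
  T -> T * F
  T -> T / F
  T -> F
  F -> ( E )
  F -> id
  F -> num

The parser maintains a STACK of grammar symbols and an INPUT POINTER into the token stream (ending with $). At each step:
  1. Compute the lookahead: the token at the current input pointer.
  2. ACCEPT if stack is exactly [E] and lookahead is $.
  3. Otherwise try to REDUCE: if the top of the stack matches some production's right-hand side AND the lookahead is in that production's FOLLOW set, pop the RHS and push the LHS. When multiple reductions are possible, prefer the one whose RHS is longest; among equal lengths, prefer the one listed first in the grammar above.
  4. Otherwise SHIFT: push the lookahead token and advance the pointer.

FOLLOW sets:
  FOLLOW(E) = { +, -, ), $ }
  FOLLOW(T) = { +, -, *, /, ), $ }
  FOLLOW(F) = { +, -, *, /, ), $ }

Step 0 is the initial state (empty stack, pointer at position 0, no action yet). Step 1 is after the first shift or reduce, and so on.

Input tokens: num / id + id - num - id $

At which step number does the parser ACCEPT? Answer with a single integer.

Answer: 24

Derivation:
Step 1: shift num. Stack=[num] ptr=1 lookahead=/ remaining=[/ id + id - num - id $]
Step 2: reduce F->num. Stack=[F] ptr=1 lookahead=/ remaining=[/ id + id - num - id $]
Step 3: reduce T->F. Stack=[T] ptr=1 lookahead=/ remaining=[/ id + id - num - id $]
Step 4: shift /. Stack=[T /] ptr=2 lookahead=id remaining=[id + id - num - id $]
Step 5: shift id. Stack=[T / id] ptr=3 lookahead=+ remaining=[+ id - num - id $]
Step 6: reduce F->id. Stack=[T / F] ptr=3 lookahead=+ remaining=[+ id - num - id $]
Step 7: reduce T->T / F. Stack=[T] ptr=3 lookahead=+ remaining=[+ id - num - id $]
Step 8: reduce E->T. Stack=[E] ptr=3 lookahead=+ remaining=[+ id - num - id $]
Step 9: shift +. Stack=[E +] ptr=4 lookahead=id remaining=[id - num - id $]
Step 10: shift id. Stack=[E + id] ptr=5 lookahead=- remaining=[- num - id $]
Step 11: reduce F->id. Stack=[E + F] ptr=5 lookahead=- remaining=[- num - id $]
Step 12: reduce T->F. Stack=[E + T] ptr=5 lookahead=- remaining=[- num - id $]
Step 13: reduce E->E + T. Stack=[E] ptr=5 lookahead=- remaining=[- num - id $]
Step 14: shift -. Stack=[E -] ptr=6 lookahead=num remaining=[num - id $]
Step 15: shift num. Stack=[E - num] ptr=7 lookahead=- remaining=[- id $]
Step 16: reduce F->num. Stack=[E - F] ptr=7 lookahead=- remaining=[- id $]
Step 17: reduce T->F. Stack=[E - T] ptr=7 lookahead=- remaining=[- id $]
Step 18: reduce E->E - T. Stack=[E] ptr=7 lookahead=- remaining=[- id $]
Step 19: shift -. Stack=[E -] ptr=8 lookahead=id remaining=[id $]
Step 20: shift id. Stack=[E - id] ptr=9 lookahead=$ remaining=[$]
Step 21: reduce F->id. Stack=[E - F] ptr=9 lookahead=$ remaining=[$]
Step 22: reduce T->F. Stack=[E - T] ptr=9 lookahead=$ remaining=[$]
Step 23: reduce E->E - T. Stack=[E] ptr=9 lookahead=$ remaining=[$]
Step 24: accept. Stack=[E] ptr=9 lookahead=$ remaining=[$]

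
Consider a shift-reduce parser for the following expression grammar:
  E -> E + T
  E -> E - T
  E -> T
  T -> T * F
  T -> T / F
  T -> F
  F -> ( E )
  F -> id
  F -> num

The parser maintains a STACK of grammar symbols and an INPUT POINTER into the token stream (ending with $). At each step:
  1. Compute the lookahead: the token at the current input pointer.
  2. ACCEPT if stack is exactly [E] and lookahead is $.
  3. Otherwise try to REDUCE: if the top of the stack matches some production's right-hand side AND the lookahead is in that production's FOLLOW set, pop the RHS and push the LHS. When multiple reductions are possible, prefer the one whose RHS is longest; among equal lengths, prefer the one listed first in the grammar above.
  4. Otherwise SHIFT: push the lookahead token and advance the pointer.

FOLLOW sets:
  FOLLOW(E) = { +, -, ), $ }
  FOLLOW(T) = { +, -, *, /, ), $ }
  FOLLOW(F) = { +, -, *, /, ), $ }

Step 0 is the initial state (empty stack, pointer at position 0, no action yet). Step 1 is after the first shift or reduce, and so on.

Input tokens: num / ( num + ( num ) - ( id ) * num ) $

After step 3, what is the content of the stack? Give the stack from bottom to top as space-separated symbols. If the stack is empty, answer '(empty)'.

Answer: T

Derivation:
Step 1: shift num. Stack=[num] ptr=1 lookahead=/ remaining=[/ ( num + ( num ) - ( id ) * num ) $]
Step 2: reduce F->num. Stack=[F] ptr=1 lookahead=/ remaining=[/ ( num + ( num ) - ( id ) * num ) $]
Step 3: reduce T->F. Stack=[T] ptr=1 lookahead=/ remaining=[/ ( num + ( num ) - ( id ) * num ) $]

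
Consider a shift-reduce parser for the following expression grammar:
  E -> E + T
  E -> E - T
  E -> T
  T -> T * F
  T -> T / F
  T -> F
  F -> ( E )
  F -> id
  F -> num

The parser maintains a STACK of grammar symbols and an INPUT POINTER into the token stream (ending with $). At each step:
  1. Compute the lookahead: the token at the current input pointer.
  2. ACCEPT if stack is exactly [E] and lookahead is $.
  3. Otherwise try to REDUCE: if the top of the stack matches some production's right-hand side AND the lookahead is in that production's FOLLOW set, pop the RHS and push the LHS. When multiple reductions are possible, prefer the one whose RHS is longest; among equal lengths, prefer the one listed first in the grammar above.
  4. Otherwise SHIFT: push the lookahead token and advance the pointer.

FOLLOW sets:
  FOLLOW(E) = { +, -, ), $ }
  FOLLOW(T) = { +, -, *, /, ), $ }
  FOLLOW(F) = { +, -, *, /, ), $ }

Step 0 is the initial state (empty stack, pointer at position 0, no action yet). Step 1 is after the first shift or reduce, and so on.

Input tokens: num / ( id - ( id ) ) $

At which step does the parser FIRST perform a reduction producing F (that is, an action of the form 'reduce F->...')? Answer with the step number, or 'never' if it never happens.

Answer: 2

Derivation:
Step 1: shift num. Stack=[num] ptr=1 lookahead=/ remaining=[/ ( id - ( id ) ) $]
Step 2: reduce F->num. Stack=[F] ptr=1 lookahead=/ remaining=[/ ( id - ( id ) ) $]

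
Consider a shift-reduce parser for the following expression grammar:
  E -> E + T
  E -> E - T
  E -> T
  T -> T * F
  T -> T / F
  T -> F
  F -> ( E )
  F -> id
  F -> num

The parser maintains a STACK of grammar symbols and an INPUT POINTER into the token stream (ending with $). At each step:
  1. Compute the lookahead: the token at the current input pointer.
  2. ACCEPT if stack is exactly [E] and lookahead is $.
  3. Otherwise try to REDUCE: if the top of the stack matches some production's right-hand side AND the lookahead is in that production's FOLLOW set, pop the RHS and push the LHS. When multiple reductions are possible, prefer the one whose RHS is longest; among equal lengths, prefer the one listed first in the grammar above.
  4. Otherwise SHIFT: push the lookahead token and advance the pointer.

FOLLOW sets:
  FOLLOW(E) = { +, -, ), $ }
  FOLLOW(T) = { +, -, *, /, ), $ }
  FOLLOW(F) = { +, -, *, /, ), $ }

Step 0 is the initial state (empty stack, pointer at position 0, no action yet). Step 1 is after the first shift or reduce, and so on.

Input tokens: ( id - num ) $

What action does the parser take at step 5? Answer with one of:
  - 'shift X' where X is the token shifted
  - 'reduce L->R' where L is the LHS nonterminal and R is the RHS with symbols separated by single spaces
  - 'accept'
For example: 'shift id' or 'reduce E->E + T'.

Step 1: shift (. Stack=[(] ptr=1 lookahead=id remaining=[id - num ) $]
Step 2: shift id. Stack=[( id] ptr=2 lookahead=- remaining=[- num ) $]
Step 3: reduce F->id. Stack=[( F] ptr=2 lookahead=- remaining=[- num ) $]
Step 4: reduce T->F. Stack=[( T] ptr=2 lookahead=- remaining=[- num ) $]
Step 5: reduce E->T. Stack=[( E] ptr=2 lookahead=- remaining=[- num ) $]

Answer: reduce E->T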